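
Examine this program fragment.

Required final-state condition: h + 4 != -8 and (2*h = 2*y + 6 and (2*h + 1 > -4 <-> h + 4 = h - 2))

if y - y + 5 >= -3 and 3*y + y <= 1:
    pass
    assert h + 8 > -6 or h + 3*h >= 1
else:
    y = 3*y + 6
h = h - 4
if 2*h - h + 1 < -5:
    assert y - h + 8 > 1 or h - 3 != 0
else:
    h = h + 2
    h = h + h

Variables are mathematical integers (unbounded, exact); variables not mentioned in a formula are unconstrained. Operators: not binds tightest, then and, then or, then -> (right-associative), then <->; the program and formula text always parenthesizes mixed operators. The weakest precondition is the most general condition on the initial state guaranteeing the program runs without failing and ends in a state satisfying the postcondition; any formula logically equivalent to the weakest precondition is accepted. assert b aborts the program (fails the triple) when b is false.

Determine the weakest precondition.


Working backward. After the program, the postcondition h + 4 != -8 and (2*h = 2*y + 6 and (2*h + 1 > -4 <-> h + 4 = h - 2)) must hold; in canonical form it is h != -12 and 2*h = 2*y + 6 and (not (2*h > -5)).
Then branch requires (y > h - 7 or h != 3) and h != -12 and 2*h = 2*y + 6 and (not (2*h > -5)); else branch requires 2*h != -16 and 4*h = 2*y - 2 and (not (4*h > -13)).
Before the if: (h < -6 -> ((y > h - 7 or h != 3) and h != -12 and 2*h = 2*y + 6 and (not (2*h > -5)))) and ((not (h < -6)) -> (2*h != -16 and 4*h = 2*y - 2 and (not (4*h > -13))))
Before h := h - 4: (h < -2 -> ((y > h - 11 or h != 7) and h != -8 and 2*h = 2*y + 14 and (not (2*h > 3)))) and ((not (h < -2)) -> (2*h != -8 and 4*h = 2*y + 14 and (not (4*h > 3))))
Then branch requires (h > -14 or 4*h >= 1) and (h < -2 -> ((y > h - 11 or h != 7) and h != -8 and 2*h = 2*y + 14 and (not (2*h > 3)))) and ((not (h < -2)) -> (2*h != -8 and 4*h = 2*y + 14 and (not (4*h > 3)))); else branch requires (h < -2 -> ((3*y > h - 17 or h != 7) and h != -8 and 2*h = 6*y + 26 and (not (2*h > 3)))) and ((not (h < -2)) -> (2*h != -8 and 4*h = 6*y + 26 and (not (4*h > 3)))).
Before the if: (4*y <= 1 -> ((h > -14 or 4*h >= 1) and (h < -2 -> ((y > h - 11 or h != 7) and h != -8 and 2*h = 2*y + 14 and (not (2*h > 3)))) and ((not (h < -2)) -> (2*h != -8 and 4*h = 2*y + 14 and (not (4*h > 3)))))) and ((not (4*y <= 1)) -> ((h < -2 -> ((3*y > h - 17 or h != 7) and h != -8 and 2*h = 6*y + 26 and (not (2*h > 3)))) and ((not (h < -2)) -> (2*h != -8 and 4*h = 6*y + 26 and (not (4*h > 3))))))
Answer: WP = (4*y <= 1 -> ((h > -14 or 4*h >= 1) and (h < -2 -> ((y > h - 11 or h != 7) and h != -8 and 2*h = 2*y + 14 and (not (2*h > 3)))) and ((not (h < -2)) -> (2*h != -8 and 4*h = 2*y + 14 and (not (4*h > 3)))))) and ((not (4*y <= 1)) -> ((h < -2 -> ((3*y > h - 17 or h != 7) and h != -8 and 2*h = 6*y + 26 and (not (2*h > 3)))) and ((not (h < -2)) -> (2*h != -8 and 4*h = 6*y + 26 and (not (4*h > 3))))))


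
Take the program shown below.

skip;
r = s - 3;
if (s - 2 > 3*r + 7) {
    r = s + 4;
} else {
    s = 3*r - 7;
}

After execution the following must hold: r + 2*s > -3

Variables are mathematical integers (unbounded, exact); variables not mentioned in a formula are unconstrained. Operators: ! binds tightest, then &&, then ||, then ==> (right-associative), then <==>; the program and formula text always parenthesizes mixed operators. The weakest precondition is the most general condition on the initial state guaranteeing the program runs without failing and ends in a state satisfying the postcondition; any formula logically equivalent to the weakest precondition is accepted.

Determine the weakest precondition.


Working backward. After the program, r + 2*s > -3 must hold.
Then branch requires 3*s > -7; else branch requires 7*r > 11.
Before the if: (s > 3*r + 9 ==> 3*s > -7) && ((!(s > 3*r + 9)) ==> 7*r > 11)
Before r := s - 3: (2*s < 0 ==> 3*s > -7) && ((!(2*s < 0)) ==> 7*s > 32)
Before skip: (2*s < 0 ==> 3*s > -7) && ((!(2*s < 0)) ==> 7*s > 32)
Answer: WP = (2*s < 0 ==> 3*s > -7) && ((!(2*s < 0)) ==> 7*s > 32)


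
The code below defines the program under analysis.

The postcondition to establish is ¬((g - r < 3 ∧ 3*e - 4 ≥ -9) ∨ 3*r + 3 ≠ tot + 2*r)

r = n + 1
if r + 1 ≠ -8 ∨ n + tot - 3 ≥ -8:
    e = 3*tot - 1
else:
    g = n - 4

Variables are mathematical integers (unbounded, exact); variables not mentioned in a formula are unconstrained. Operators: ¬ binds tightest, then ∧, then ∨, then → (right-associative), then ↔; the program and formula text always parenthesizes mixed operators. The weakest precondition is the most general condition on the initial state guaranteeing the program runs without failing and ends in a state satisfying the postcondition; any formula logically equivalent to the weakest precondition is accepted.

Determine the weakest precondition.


Working backward. After the program, the postcondition ¬((g - r < 3 ∧ 3*e - 4 ≥ -9) ∨ 3*r + 3 ≠ tot + 2*r) must hold; in canonical form it is ¬((g < r + 3 ∧ 3*e ≥ -5) ∨ r ≠ tot - 3).
Then branch requires ¬((g < r + 3 ∧ 9*tot ≥ -2) ∨ r ≠ tot - 3); else branch requires ¬((n < r + 7 ∧ 3*e ≥ -5) ∨ r ≠ tot - 3).
Before the if: ((r ≠ -9 ∨ n + tot ≥ -5) → (¬((g < r + 3 ∧ 9*tot ≥ -2) ∨ r ≠ tot - 3))) ∧ ((¬(r ≠ -9 ∨ n + tot ≥ -5)) → (¬((n < r + 7 ∧ 3*e ≥ -5) ∨ r ≠ tot - 3)))
Before r := n + 1: ((n ≠ -10 ∨ n + tot ≥ -5) → (¬((g < n + 4 ∧ 9*tot ≥ -2) ∨ n ≠ tot - 4))) ∧ ((¬(n ≠ -10 ∨ n + tot ≥ -5)) → (¬(3*e ≥ -5 ∨ n ≠ tot - 4)))
Answer: WP = ((n ≠ -10 ∨ n + tot ≥ -5) → (¬((g < n + 4 ∧ 9*tot ≥ -2) ∨ n ≠ tot - 4))) ∧ ((¬(n ≠ -10 ∨ n + tot ≥ -5)) → (¬(3*e ≥ -5 ∨ n ≠ tot - 4)))


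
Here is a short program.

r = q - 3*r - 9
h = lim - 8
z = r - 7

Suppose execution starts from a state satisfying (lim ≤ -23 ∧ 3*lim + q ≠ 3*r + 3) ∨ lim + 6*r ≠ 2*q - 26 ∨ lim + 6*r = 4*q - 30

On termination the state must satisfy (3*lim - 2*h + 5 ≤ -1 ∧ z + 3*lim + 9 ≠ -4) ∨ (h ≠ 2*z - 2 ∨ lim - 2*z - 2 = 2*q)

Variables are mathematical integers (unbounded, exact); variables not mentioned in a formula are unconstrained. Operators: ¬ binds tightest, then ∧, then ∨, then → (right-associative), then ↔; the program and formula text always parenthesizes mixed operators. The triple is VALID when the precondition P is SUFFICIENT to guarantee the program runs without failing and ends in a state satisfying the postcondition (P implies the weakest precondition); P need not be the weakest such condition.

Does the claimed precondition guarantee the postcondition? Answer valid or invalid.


Working backward. After the program, the postcondition (3*lim - 2*h + 5 ≤ -1 ∧ z + 3*lim + 9 ≠ -4) ∨ (h ≠ 2*z - 2 ∨ lim - 2*z - 2 = 2*q) must hold; in canonical form it is (3*lim ≤ 2*h - 6 ∧ 3*lim + z ≠ -13) ∨ h ≠ 2*z - 2 ∨ lim = 2*q + 2*z + 2.
Before z := r - 7: (3*lim ≤ 2*h - 6 ∧ 3*lim + r ≠ -6) ∨ h ≠ 2*r - 16 ∨ lim = 2*q + 2*r - 12
Before h := lim - 8: (lim ≤ -22 ∧ 3*lim + r ≠ -6) ∨ lim ≠ 2*r - 8 ∨ lim = 2*q + 2*r - 12
Before r := q - 3*r - 9: (lim ≤ -22 ∧ 3*lim + q ≠ 3*r + 3) ∨ lim + 6*r ≠ 2*q - 26 ∨ lim + 6*r = 4*q - 30
The weakest precondition is (lim ≤ -22 ∧ 3*lim + q ≠ 3*r + 3) ∨ lim + 6*r ≠ 2*q - 26 ∨ lim + 6*r = 4*q - 30.
Check whether (lim ≤ -23 ∧ 3*lim + q ≠ 3*r + 3) ∨ lim + 6*r ≠ 2*q - 26 ∨ lim + 6*r = 4*q - 30 implies it.
Every state satisfying the precondition satisfies the weakest precondition: the implication holds.
Answer: valid


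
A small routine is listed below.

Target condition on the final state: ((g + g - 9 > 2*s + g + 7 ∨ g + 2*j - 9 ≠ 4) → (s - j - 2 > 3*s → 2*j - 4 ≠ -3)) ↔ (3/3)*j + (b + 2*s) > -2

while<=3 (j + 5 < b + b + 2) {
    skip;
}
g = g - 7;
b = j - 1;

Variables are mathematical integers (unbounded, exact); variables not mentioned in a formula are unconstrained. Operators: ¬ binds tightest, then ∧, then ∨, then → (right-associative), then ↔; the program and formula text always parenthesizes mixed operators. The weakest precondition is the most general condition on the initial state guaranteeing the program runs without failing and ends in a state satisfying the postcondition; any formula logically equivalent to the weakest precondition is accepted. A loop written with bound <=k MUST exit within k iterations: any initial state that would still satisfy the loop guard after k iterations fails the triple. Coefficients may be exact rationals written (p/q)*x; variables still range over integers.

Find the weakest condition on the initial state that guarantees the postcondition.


Working backward. After the program, the postcondition ((g + g - 9 > 2*s + g + 7 ∨ g + 2*j - 9 ≠ 4) → (s - j - 2 > 3*s → 2*j - 4 ≠ -3)) ↔ (3/3)*j + (b + 2*s) > -2 must hold; in canonical form it is ((g > 2*s + 16 ∨ g + 2*j ≠ 13) → (j + 2*s < -2 → 2*j ≠ 1)) ↔ b + j + 2*s > -2.
Before b := j - 1: ((g > 2*s + 16 ∨ g + 2*j ≠ 13) → (j + 2*s < -2 → 2*j ≠ 1)) ↔ 2*j + 2*s > -1
Before g := g - 7: ((g > 2*s + 23 ∨ g + 2*j ≠ 20) → (j + 2*s < -2 → 2*j ≠ 1)) ↔ 2*j + 2*s > -1
Before the loop (bound <=3), unroll the exhaustion recursion (WP_0 = exit-now case; WP_j = one more guarded iteration, up to j = 3):
  WP_0: (¬(j < 2*b - 3)) ∧ (((g > 2*s + 23 ∨ g + 2*j ≠ 20) → (j + 2*s < -2 → 2*j ≠ 1)) ↔ 2*j + 2*s > -1)
  WP_1: (j < 2*b - 3 → ((¬(j < 2*b - 3)) ∧ (((g > 2*s + 23 ∨ g + 2*j ≠ 20) → (j + 2*s < -2 → 2*j ≠ 1)) ↔ 2*j + 2*s > -1))) ∧ ((¬(j < 2*b - 3)) → (((g > 2*s + 23 ∨ g + 2*j ≠ 20) → (j + 2*s < -2 → 2*j ≠ 1)) ↔ 2*j + 2*s > -1))
  WP_2: (j < 2*b - 3 → ((j < 2*b - 3 → ((¬(j < 2*b - 3)) ∧ (((g > 2*s + 23 ∨ g + 2*j ≠ 20) → (j + 2*s < -2 → 2*j ≠ 1)) ↔ 2*j + 2*s > -1))) ∧ ((¬(j < 2*b - 3)) → (((g > 2*s + 23 ∨ g + 2*j ≠ 20) → (j + 2*s < -2 → 2*j ≠ 1)) ↔ 2*j + 2*s > -1)))) ∧ ((¬(j < 2*b - 3)) → (((g > 2*s + 23 ∨ g + 2*j ≠ 20) → (j + 2*s < -2 → 2*j ≠ 1)) ↔ 2*j + 2*s > -1))
  WP_3: (j < 2*b - 3 → ((j < 2*b - 3 → ((j < 2*b - 3 → ((¬(j < 2*b - 3)) ∧ (((g > 2*s + 23 ∨ g + 2*j ≠ 20) → (j + 2*s < -2 → 2*j ≠ 1)) ↔ 2*j + 2*s > -1))) ∧ ((¬(j < 2*b - 3)) → (((g > 2*s + 23 ∨ g + 2*j ≠ 20) → (j + 2*s < -2 → 2*j ≠ 1)) ↔ 2*j + 2*s > -1)))) ∧ ((¬(j < 2*b - 3)) → (((g > 2*s + 23 ∨ g + 2*j ≠ 20) → (j + 2*s < -2 → 2*j ≠ 1)) ↔ 2*j + 2*s > -1)))) ∧ ((¬(j < 2*b - 3)) → (((g > 2*s + 23 ∨ g + 2*j ≠ 20) → (j + 2*s < -2 → 2*j ≠ 1)) ↔ 2*j + 2*s > -1))
So before the loop: (j < 2*b - 3 → ((j < 2*b - 3 → ((j < 2*b - 3 → ((¬(j < 2*b - 3)) ∧ (((g > 2*s + 23 ∨ g + 2*j ≠ 20) → (j + 2*s < -2 → 2*j ≠ 1)) ↔ 2*j + 2*s > -1))) ∧ ((¬(j < 2*b - 3)) → (((g > 2*s + 23 ∨ g + 2*j ≠ 20) → (j + 2*s < -2 → 2*j ≠ 1)) ↔ 2*j + 2*s > -1)))) ∧ ((¬(j < 2*b - 3)) → (((g > 2*s + 23 ∨ g + 2*j ≠ 20) → (j + 2*s < -2 → 2*j ≠ 1)) ↔ 2*j + 2*s > -1)))) ∧ ((¬(j < 2*b - 3)) → (((g > 2*s + 23 ∨ g + 2*j ≠ 20) → (j + 2*s < -2 → 2*j ≠ 1)) ↔ 2*j + 2*s > -1))
Answer: WP = (j < 2*b - 3 → ((j < 2*b - 3 → ((j < 2*b - 3 → ((¬(j < 2*b - 3)) ∧ (((g > 2*s + 23 ∨ g + 2*j ≠ 20) → (j + 2*s < -2 → 2*j ≠ 1)) ↔ 2*j + 2*s > -1))) ∧ ((¬(j < 2*b - 3)) → (((g > 2*s + 23 ∨ g + 2*j ≠ 20) → (j + 2*s < -2 → 2*j ≠ 1)) ↔ 2*j + 2*s > -1)))) ∧ ((¬(j < 2*b - 3)) → (((g > 2*s + 23 ∨ g + 2*j ≠ 20) → (j + 2*s < -2 → 2*j ≠ 1)) ↔ 2*j + 2*s > -1)))) ∧ ((¬(j < 2*b - 3)) → (((g > 2*s + 23 ∨ g + 2*j ≠ 20) → (j + 2*s < -2 → 2*j ≠ 1)) ↔ 2*j + 2*s > -1))


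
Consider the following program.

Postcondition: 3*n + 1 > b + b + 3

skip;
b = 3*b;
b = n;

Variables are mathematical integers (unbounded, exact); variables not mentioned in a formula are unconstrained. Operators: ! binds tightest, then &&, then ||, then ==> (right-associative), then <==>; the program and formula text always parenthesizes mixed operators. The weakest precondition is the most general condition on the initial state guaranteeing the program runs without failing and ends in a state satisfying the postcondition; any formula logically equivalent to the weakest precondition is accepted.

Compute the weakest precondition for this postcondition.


Working backward. After the program, the postcondition 3*n + 1 > b + b + 3 must hold; in canonical form it is 3*n > 2*b + 2.
Before b := n: n > 2
Before b := 3*b: n > 2
Before skip: n > 2
Answer: WP = n > 2


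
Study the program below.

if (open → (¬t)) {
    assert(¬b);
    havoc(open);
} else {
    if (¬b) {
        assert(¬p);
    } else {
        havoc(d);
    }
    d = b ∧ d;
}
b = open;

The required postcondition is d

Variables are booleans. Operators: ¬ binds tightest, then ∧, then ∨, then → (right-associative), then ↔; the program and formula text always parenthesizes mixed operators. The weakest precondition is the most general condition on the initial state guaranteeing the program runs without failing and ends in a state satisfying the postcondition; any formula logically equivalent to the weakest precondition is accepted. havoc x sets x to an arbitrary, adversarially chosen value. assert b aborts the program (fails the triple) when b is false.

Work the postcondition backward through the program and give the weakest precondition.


Working backward. After the program, d must hold.
Before b := open: d
Then branch requires (¬b) ∧ d; else branch requires ((¬b) → ((¬p) ∧ b ∧ d)) ∧ (¬b).
Before the if: ((open → (¬t)) → ((¬b) ∧ d)) ∧ ((¬(open → (¬t))) → (((¬b) → ((¬p) ∧ b ∧ d)) ∧ (¬b)))
Answer: WP = ((open → (¬t)) → ((¬b) ∧ d)) ∧ ((¬(open → (¬t))) → (((¬b) → ((¬p) ∧ b ∧ d)) ∧ (¬b)))


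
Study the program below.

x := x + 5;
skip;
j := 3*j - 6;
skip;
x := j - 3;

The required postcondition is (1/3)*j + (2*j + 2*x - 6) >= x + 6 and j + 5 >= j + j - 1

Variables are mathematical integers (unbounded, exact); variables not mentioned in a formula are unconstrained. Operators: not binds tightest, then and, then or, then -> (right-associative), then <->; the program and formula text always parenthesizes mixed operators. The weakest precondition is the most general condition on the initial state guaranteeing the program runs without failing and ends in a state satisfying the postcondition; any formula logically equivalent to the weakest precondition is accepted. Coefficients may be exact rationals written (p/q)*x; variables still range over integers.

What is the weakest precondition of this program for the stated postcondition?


Working backward. After the program, the postcondition (1/3)*j + (2*j + 2*x - 6) >= x + 6 and j + 5 >= j + j - 1 must hold; in canonical form it is (7/3)*j + x >= 12 and j <= 6.
Before x := j - 3: (10/3)*j >= 15 and j <= 6
Before skip: (10/3)*j >= 15 and j <= 6
Before j := 3*j - 6: 10*j >= 35 and 3*j <= 12
Before skip: 10*j >= 35 and 3*j <= 12
Before x := x + 5: 10*j >= 35 and 3*j <= 12
Answer: WP = 10*j >= 35 and 3*j <= 12


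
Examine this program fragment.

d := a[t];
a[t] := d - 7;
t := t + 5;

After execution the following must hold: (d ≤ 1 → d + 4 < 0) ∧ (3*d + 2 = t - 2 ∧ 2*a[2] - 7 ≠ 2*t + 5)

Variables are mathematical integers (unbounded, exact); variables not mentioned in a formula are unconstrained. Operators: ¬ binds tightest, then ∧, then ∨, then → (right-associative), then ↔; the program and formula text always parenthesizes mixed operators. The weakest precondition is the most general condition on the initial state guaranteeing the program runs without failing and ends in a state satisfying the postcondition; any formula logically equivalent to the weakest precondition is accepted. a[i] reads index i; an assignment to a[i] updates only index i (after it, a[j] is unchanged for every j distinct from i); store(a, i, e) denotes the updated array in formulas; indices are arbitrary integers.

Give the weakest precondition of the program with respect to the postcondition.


Working backward. After the program, the postcondition (d ≤ 1 → d + 4 < 0) ∧ (3*d + 2 = t - 2 ∧ 2*a[2] - 7 ≠ 2*t + 5) must hold; in canonical form it is (d ≤ 1 → d < -4) ∧ 3*d = t - 4 ∧ 2*a[2] ≠ 2*t + 12.
Before t := t + 5: (d ≤ 1 → d < -4) ∧ 3*d = t + 1 ∧ 2*a[2] ≠ 2*t + 22
Before a[t] := d - 7: (d ≤ 1 → d < -4) ∧ 3*d = t + 1 ∧ 2*store(a, t, d - 7)[2] ≠ 2*t + 22
Before d := a[t]: (a[t] ≤ 1 → a[t] < -4) ∧ 3*a[t] = t + 1 ∧ 2*store(a, t, a[t] - 7)[2] ≠ 2*t + 22
Answer: WP = (a[t] ≤ 1 → a[t] < -4) ∧ 3*a[t] = t + 1 ∧ 2*store(a, t, a[t] - 7)[2] ≠ 2*t + 22


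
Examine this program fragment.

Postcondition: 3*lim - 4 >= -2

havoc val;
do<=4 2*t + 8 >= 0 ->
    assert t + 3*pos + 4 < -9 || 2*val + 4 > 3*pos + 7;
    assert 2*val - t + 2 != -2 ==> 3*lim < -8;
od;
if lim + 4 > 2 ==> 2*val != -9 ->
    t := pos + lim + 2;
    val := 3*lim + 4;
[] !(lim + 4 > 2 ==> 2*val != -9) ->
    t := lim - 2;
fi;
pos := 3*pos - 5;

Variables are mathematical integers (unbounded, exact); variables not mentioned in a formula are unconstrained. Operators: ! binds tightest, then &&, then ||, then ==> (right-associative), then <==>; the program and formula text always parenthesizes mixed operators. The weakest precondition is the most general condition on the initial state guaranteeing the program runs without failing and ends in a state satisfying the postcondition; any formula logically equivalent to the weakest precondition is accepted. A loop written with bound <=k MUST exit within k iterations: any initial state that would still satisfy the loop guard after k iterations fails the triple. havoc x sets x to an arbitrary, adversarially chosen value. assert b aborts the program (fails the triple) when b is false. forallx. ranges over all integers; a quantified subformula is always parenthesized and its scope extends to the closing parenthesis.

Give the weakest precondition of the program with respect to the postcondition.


Working backward. After the program, the postcondition 3*lim - 4 >= -2 must hold; in canonical form it is 3*lim >= 2.
Before pos := 3*pos - 5: 3*lim >= 2
Then branch requires 3*lim >= 2; else branch requires 3*lim >= 2.
Before the if: ((lim > -2 ==> 2*val != -9) ==> 3*lim >= 2) && ((!(lim > -2 ==> 2*val != -9)) ==> 3*lim >= 2)
Before the loop (bound <=4), unroll the exhaustion recursion (WP_0 = exit-now case; WP_j = one more guarded iteration, up to j = 4):
  WP_0: (!(2*t >= -8)) && ((lim > -2 ==> 2*val != -9) ==> 3*lim >= 2) && ((!(lim > -2 ==> 2*val != -9)) ==> 3*lim >= 2)
  WP_1: (2*t >= -8 ==> ((3*pos + t < -13 || 2*val > 3*pos + 3) && (2*val != t - 4 ==> 3*lim < -8) && (!(2*t >= -8)) && ((lim > -2 ==> 2*val != -9) ==> 3*lim >= 2) && ((!(lim > -2 ==> 2*val != -9)) ==> 3*lim >= 2))) && ((!(2*t >= -8)) ==> (((lim > -2 ==> 2*val != -9) ==> 3*lim >= 2) && ((!(lim > -2 ==> 2*val != -9)) ==> 3*lim >= 2)))
  WP_2: (2*t >= -8 ==> ((3*pos + t < -13 || 2*val > 3*pos + 3) && (2*val != t - 4 ==> 3*lim < -8) && (2*t >= -8 ==> ((3*pos + t < -13 || 2*val > 3*pos + 3) && (2*val != t - 4 ==> 3*lim < -8) && (!(2*t >= -8)) && ((lim > -2 ==> 2*val != -9) ==> 3*lim >= 2) && ((!(lim > -2 ==> 2*val != -9)) ==> 3*lim >= 2))) && ((!(2*t >= -8)) ==> (((lim > -2 ==> 2*val != -9) ==> 3*lim >= 2) && ((!(lim > -2 ==> 2*val != -9)) ==> 3*lim >= 2))))) && ((!(2*t >= -8)) ==> (((lim > -2 ==> 2*val != -9) ==> 3*lim >= 2) && ((!(lim > -2 ==> 2*val != -9)) ==> 3*lim >= 2)))
  WP_3: (2*t >= -8 ==> ((3*pos + t < -13 || 2*val > 3*pos + 3) && (2*val != t - 4 ==> 3*lim < -8) && (2*t >= -8 ==> ((3*pos + t < -13 || 2*val > 3*pos + 3) && (2*val != t - 4 ==> 3*lim < -8) && (2*t >= -8 ==> ((3*pos + t < -13 || 2*val > 3*pos + 3) && (2*val != t - 4 ==> 3*lim < -8) && (!(2*t >= -8)) && ((lim > -2 ==> 2*val != -9) ==> 3*lim >= 2) && ((!(lim > -2 ==> 2*val != -9)) ==> 3*lim >= 2))) && ((!(2*t >= -8)) ==> (((lim > -2 ==> 2*val != -9) ==> 3*lim >= 2) && ((!(lim > -2 ==> 2*val != -9)) ==> 3*lim >= 2))))) && ((!(2*t >= -8)) ==> (((lim > -2 ==> 2*val != -9) ==> 3*lim >= 2) && ((!(lim > -2 ==> 2*val != -9)) ==> 3*lim >= 2))))) && ((!(2*t >= -8)) ==> (((lim > -2 ==> 2*val != -9) ==> 3*lim >= 2) && ((!(lim > -2 ==> 2*val != -9)) ==> 3*lim >= 2)))
  WP_4: (2*t >= -8 ==> ((3*pos + t < -13 || 2*val > 3*pos + 3) && (2*val != t - 4 ==> 3*lim < -8) && (2*t >= -8 ==> ((3*pos + t < -13 || 2*val > 3*pos + 3) && (2*val != t - 4 ==> 3*lim < -8) && (2*t >= -8 ==> ((3*pos + t < -13 || 2*val > 3*pos + 3) && (2*val != t - 4 ==> 3*lim < -8) && (2*t >= -8 ==> ((3*pos + t < -13 || 2*val > 3*pos + 3) && (2*val != t - 4 ==> 3*lim < -8) && (!(2*t >= -8)) && ((lim > -2 ==> 2*val != -9) ==> 3*lim >= 2) && ((!(lim > -2 ==> 2*val != -9)) ==> 3*lim >= 2))) && ((!(2*t >= -8)) ==> (((lim > -2 ==> 2*val != -9) ==> 3*lim >= 2) && ((!(lim > -2 ==> 2*val != -9)) ==> 3*lim >= 2))))) && ((!(2*t >= -8)) ==> (((lim > -2 ==> 2*val != -9) ==> 3*lim >= 2) && ((!(lim > -2 ==> 2*val != -9)) ==> 3*lim >= 2))))) && ((!(2*t >= -8)) ==> (((lim > -2 ==> 2*val != -9) ==> 3*lim >= 2) && ((!(lim > -2 ==> 2*val != -9)) ==> 3*lim >= 2))))) && ((!(2*t >= -8)) ==> (((lim > -2 ==> 2*val != -9) ==> 3*lim >= 2) && ((!(lim > -2 ==> 2*val != -9)) ==> 3*lim >= 2)))
So before the loop: (2*t >= -8 ==> ((3*pos + t < -13 || 2*val > 3*pos + 3) && (2*val != t - 4 ==> 3*lim < -8) && (2*t >= -8 ==> ((3*pos + t < -13 || 2*val > 3*pos + 3) && (2*val != t - 4 ==> 3*lim < -8) && (2*t >= -8 ==> ((3*pos + t < -13 || 2*val > 3*pos + 3) && (2*val != t - 4 ==> 3*lim < -8) && (2*t >= -8 ==> ((3*pos + t < -13 || 2*val > 3*pos + 3) && (2*val != t - 4 ==> 3*lim < -8) && (!(2*t >= -8)) && ((lim > -2 ==> 2*val != -9) ==> 3*lim >= 2) && ((!(lim > -2 ==> 2*val != -9)) ==> 3*lim >= 2))) && ((!(2*t >= -8)) ==> (((lim > -2 ==> 2*val != -9) ==> 3*lim >= 2) && ((!(lim > -2 ==> 2*val != -9)) ==> 3*lim >= 2))))) && ((!(2*t >= -8)) ==> (((lim > -2 ==> 2*val != -9) ==> 3*lim >= 2) && ((!(lim > -2 ==> 2*val != -9)) ==> 3*lim >= 2))))) && ((!(2*t >= -8)) ==> (((lim > -2 ==> 2*val != -9) ==> 3*lim >= 2) && ((!(lim > -2 ==> 2*val != -9)) ==> 3*lim >= 2))))) && ((!(2*t >= -8)) ==> (((lim > -2 ==> 2*val != -9) ==> 3*lim >= 2) && ((!(lim > -2 ==> 2*val != -9)) ==> 3*lim >= 2)))
Before havoc val: forall val_1. ((2*t >= -8 ==> ((3*pos + t < -13 || 2*val_1 > 3*pos + 3) && (2*val_1 != t - 4 ==> 3*lim < -8) && (2*t >= -8 ==> ((3*pos + t < -13 || 2*val_1 > 3*pos + 3) && (2*val_1 != t - 4 ==> 3*lim < -8) && (2*t >= -8 ==> ((3*pos + t < -13 || 2*val_1 > 3*pos + 3) && (2*val_1 != t - 4 ==> 3*lim < -8) && (2*t >= -8 ==> ((3*pos + t < -13 || 2*val_1 > 3*pos + 3) && (2*val_1 != t - 4 ==> 3*lim < -8) && (!(2*t >= -8)) && ((lim > -2 ==> 2*val_1 != -9) ==> 3*lim >= 2) && ((!(lim > -2 ==> 2*val_1 != -9)) ==> 3*lim >= 2))) && ((!(2*t >= -8)) ==> (((lim > -2 ==> 2*val_1 != -9) ==> 3*lim >= 2) && ((!(lim > -2 ==> 2*val_1 != -9)) ==> 3*lim >= 2))))) && ((!(2*t >= -8)) ==> (((lim > -2 ==> 2*val_1 != -9) ==> 3*lim >= 2) && ((!(lim > -2 ==> 2*val_1 != -9)) ==> 3*lim >= 2))))) && ((!(2*t >= -8)) ==> (((lim > -2 ==> 2*val_1 != -9) ==> 3*lim >= 2) && ((!(lim > -2 ==> 2*val_1 != -9)) ==> 3*lim >= 2))))) && ((!(2*t >= -8)) ==> (((lim > -2 ==> 2*val_1 != -9) ==> 3*lim >= 2) && ((!(lim > -2 ==> 2*val_1 != -9)) ==> 3*lim >= 2))))
Answer: WP = forall val_1. ((2*t >= -8 ==> ((3*pos + t < -13 || 2*val_1 > 3*pos + 3) && (2*val_1 != t - 4 ==> 3*lim < -8) && (2*t >= -8 ==> ((3*pos + t < -13 || 2*val_1 > 3*pos + 3) && (2*val_1 != t - 4 ==> 3*lim < -8) && (2*t >= -8 ==> ((3*pos + t < -13 || 2*val_1 > 3*pos + 3) && (2*val_1 != t - 4 ==> 3*lim < -8) && (2*t >= -8 ==> ((3*pos + t < -13 || 2*val_1 > 3*pos + 3) && (2*val_1 != t - 4 ==> 3*lim < -8) && (!(2*t >= -8)) && ((lim > -2 ==> 2*val_1 != -9) ==> 3*lim >= 2) && ((!(lim > -2 ==> 2*val_1 != -9)) ==> 3*lim >= 2))) && ((!(2*t >= -8)) ==> (((lim > -2 ==> 2*val_1 != -9) ==> 3*lim >= 2) && ((!(lim > -2 ==> 2*val_1 != -9)) ==> 3*lim >= 2))))) && ((!(2*t >= -8)) ==> (((lim > -2 ==> 2*val_1 != -9) ==> 3*lim >= 2) && ((!(lim > -2 ==> 2*val_1 != -9)) ==> 3*lim >= 2))))) && ((!(2*t >= -8)) ==> (((lim > -2 ==> 2*val_1 != -9) ==> 3*lim >= 2) && ((!(lim > -2 ==> 2*val_1 != -9)) ==> 3*lim >= 2))))) && ((!(2*t >= -8)) ==> (((lim > -2 ==> 2*val_1 != -9) ==> 3*lim >= 2) && ((!(lim > -2 ==> 2*val_1 != -9)) ==> 3*lim >= 2))))


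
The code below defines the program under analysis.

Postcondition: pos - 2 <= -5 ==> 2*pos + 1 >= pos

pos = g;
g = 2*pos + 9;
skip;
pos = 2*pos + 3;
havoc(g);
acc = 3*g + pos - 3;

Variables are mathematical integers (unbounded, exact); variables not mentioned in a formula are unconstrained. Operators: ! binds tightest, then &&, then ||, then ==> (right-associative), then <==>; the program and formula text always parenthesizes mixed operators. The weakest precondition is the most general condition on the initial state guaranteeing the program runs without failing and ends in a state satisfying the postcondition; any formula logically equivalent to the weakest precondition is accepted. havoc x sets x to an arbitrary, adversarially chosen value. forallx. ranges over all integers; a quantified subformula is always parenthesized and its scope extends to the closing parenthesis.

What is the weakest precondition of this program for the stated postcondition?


Working backward. After the program, the postcondition pos - 2 <= -5 ==> 2*pos + 1 >= pos must hold; in canonical form it is pos <= -3 ==> pos >= -1.
Before acc := 3*g + pos - 3: pos <= -3 ==> pos >= -1
Before havoc g: pos <= -3 ==> pos >= -1
Before pos := 2*pos + 3: 2*pos <= -6 ==> 2*pos >= -4
Before skip: 2*pos <= -6 ==> 2*pos >= -4
Before g := 2*pos + 9: 2*pos <= -6 ==> 2*pos >= -4
Before pos := g: 2*g <= -6 ==> 2*g >= -4
Answer: WP = 2*g <= -6 ==> 2*g >= -4


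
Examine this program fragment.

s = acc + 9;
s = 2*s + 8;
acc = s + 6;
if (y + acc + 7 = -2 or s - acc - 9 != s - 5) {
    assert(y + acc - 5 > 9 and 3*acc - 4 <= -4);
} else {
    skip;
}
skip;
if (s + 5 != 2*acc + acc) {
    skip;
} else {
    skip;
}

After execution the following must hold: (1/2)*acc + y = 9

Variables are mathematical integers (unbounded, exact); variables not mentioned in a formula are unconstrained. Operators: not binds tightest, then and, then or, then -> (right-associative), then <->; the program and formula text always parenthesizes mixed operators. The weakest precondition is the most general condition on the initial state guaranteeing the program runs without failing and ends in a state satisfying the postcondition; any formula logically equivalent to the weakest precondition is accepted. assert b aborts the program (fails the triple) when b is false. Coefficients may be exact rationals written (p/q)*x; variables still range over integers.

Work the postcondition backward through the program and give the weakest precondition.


Working backward. After the program, (1/2)*acc + y = 9 must hold.
Then branch requires (1/2)*acc + y = 9; else branch requires (1/2)*acc + y = 9.
Before the if: (s != 3*acc - 5 -> (1/2)*acc + y = 9) and ((not (s != 3*acc - 5)) -> (1/2)*acc + y = 9)
Before skip: (s != 3*acc - 5 -> (1/2)*acc + y = 9) and ((not (s != 3*acc - 5)) -> (1/2)*acc + y = 9)
Then branch requires acc + y > 14 and 3*acc <= 0 and (s != 3*acc - 5 -> (1/2)*acc + y = 9) and ((not (s != 3*acc - 5)) -> (1/2)*acc + y = 9); else branch requires (s != 3*acc - 5 -> (1/2)*acc + y = 9) and ((not (s != 3*acc - 5)) -> (1/2)*acc + y = 9).
Before the if: ((acc + y = -9 or acc != -4) -> (acc + y > 14 and 3*acc <= 0 and (s != 3*acc - 5 -> (1/2)*acc + y = 9) and ((not (s != 3*acc - 5)) -> (1/2)*acc + y = 9))) and ((not (acc + y = -9 or acc != -4)) -> ((s != 3*acc - 5 -> (1/2)*acc + y = 9) and ((not (s != 3*acc - 5)) -> (1/2)*acc + y = 9)))
Before acc := s + 6: ((s + y = -15 or s != -10) -> (s + y > 8 and 3*s <= -18 and (2*s != -13 -> (1/2)*s + y = 6) and ((not (2*s != -13)) -> (1/2)*s + y = 6))) and ((not (s + y = -15 or s != -10)) -> ((2*s != -13 -> (1/2)*s + y = 6) and ((not (2*s != -13)) -> (1/2)*s + y = 6)))
Before s := 2*s + 8: ((2*s + y = -23 or 2*s != -18) -> (2*s + y > 0 and 6*s <= -42 and (4*s != -29 -> s + y = 2) and ((not (4*s != -29)) -> s + y = 2))) and ((not (2*s + y = -23 or 2*s != -18)) -> ((4*s != -29 -> s + y = 2) and ((not (4*s != -29)) -> s + y = 2)))
Before s := acc + 9: ((2*acc + y = -41 or 2*acc != -36) -> (2*acc + y > -18 and 6*acc <= -96 and (4*acc != -65 -> acc + y = -7) and ((not (4*acc != -65)) -> acc + y = -7))) and ((not (2*acc + y = -41 or 2*acc != -36)) -> ((4*acc != -65 -> acc + y = -7) and ((not (4*acc != -65)) -> acc + y = -7)))
Answer: WP = ((2*acc + y = -41 or 2*acc != -36) -> (2*acc + y > -18 and 6*acc <= -96 and (4*acc != -65 -> acc + y = -7) and ((not (4*acc != -65)) -> acc + y = -7))) and ((not (2*acc + y = -41 or 2*acc != -36)) -> ((4*acc != -65 -> acc + y = -7) and ((not (4*acc != -65)) -> acc + y = -7)))


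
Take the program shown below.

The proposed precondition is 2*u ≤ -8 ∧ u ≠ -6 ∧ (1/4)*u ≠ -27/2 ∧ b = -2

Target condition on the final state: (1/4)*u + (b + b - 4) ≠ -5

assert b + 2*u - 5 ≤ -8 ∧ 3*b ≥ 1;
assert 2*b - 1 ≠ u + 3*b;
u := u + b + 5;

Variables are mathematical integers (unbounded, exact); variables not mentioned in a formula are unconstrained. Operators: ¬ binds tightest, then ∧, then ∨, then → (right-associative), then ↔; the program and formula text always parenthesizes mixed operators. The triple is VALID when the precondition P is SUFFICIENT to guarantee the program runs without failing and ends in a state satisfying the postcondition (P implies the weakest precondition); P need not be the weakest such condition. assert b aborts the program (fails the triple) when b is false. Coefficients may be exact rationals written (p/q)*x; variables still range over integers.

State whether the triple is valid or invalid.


Working backward. After the program, the postcondition (1/4)*u + (b + b - 4) ≠ -5 must hold; in canonical form it is 2*b + (1/4)*u ≠ -1.
Before u := u + b + 5: (9/4)*b + (1/4)*u ≠ -9/4
Before assert 2*b - 1 ≠ u + 3*b: b + u ≠ -1 ∧ (9/4)*b + (1/4)*u ≠ -9/4
Before assert b + 2*u - 5 ≤ -8 ∧ 3*b ≥ 1: b + 2*u ≤ -3 ∧ 3*b ≥ 1 ∧ b + u ≠ -1 ∧ (9/4)*b + (1/4)*u ≠ -9/4
The weakest precondition is b + 2*u ≤ -3 ∧ 3*b ≥ 1 ∧ b + u ≠ -1 ∧ (9/4)*b + (1/4)*u ≠ -9/4.
Check whether 2*u ≤ -8 ∧ u ≠ -6 ∧ (1/4)*u ≠ -27/2 ∧ b = -2 implies it.
Countermodel: at the initial state b = -2, u = -7, the precondition holds but the weakest precondition fails.
Answer: invalid


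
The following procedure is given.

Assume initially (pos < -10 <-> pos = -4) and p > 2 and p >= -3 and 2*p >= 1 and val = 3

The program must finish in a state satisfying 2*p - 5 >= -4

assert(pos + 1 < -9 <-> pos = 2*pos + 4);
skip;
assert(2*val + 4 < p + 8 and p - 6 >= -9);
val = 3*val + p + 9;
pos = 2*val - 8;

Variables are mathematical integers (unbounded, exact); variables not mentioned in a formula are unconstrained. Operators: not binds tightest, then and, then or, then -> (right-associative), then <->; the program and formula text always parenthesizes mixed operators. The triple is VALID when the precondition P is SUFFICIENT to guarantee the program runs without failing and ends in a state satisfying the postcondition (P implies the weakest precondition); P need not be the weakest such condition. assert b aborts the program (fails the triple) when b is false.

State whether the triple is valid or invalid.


Working backward. After the program, the postcondition 2*p - 5 >= -4 must hold; in canonical form it is 2*p >= 1.
Before pos := 2*val - 8: 2*p >= 1
Before val := 3*val + p + 9: 2*p >= 1
Before assert 2*val + 4 < p + 8 and p - 6 >= -9: 2*val < p + 4 and p >= -3 and 2*p >= 1
Before skip: 2*val < p + 4 and p >= -3 and 2*p >= 1
Before assert pos + 1 < -9 <-> pos = 2*pos + 4: (pos < -10 <-> pos = -4) and 2*val < p + 4 and p >= -3 and 2*p >= 1
The weakest precondition is (pos < -10 <-> pos = -4) and 2*val < p + 4 and p >= -3 and 2*p >= 1.
Check whether (pos < -10 <-> pos = -4) and p > 2 and p >= -3 and 2*p >= 1 and val = 3 implies it.
Every state satisfying the precondition satisfies the weakest precondition: the implication holds.
Answer: valid


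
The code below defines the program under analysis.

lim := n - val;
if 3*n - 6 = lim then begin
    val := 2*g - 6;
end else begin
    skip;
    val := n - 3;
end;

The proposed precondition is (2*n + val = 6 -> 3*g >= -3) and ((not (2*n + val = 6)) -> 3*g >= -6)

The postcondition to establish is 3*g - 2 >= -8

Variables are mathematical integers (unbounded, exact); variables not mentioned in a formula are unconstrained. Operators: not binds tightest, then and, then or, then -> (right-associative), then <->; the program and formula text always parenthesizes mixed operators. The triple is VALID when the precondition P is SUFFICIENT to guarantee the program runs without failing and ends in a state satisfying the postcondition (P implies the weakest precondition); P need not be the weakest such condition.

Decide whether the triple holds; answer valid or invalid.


Working backward. After the program, the postcondition 3*g - 2 >= -8 must hold; in canonical form it is 3*g >= -6.
Then branch requires 3*g >= -6; else branch requires 3*g >= -6.
Before the if: (3*n = lim + 6 -> 3*g >= -6) and ((not (3*n = lim + 6)) -> 3*g >= -6)
Before lim := n - val: (2*n + val = 6 -> 3*g >= -6) and ((not (2*n + val = 6)) -> 3*g >= -6)
The weakest precondition is (2*n + val = 6 -> 3*g >= -6) and ((not (2*n + val = 6)) -> 3*g >= -6).
Check whether (2*n + val = 6 -> 3*g >= -3) and ((not (2*n + val = 6)) -> 3*g >= -6) implies it.
Every state satisfying the precondition satisfies the weakest precondition: the implication holds.
Answer: valid


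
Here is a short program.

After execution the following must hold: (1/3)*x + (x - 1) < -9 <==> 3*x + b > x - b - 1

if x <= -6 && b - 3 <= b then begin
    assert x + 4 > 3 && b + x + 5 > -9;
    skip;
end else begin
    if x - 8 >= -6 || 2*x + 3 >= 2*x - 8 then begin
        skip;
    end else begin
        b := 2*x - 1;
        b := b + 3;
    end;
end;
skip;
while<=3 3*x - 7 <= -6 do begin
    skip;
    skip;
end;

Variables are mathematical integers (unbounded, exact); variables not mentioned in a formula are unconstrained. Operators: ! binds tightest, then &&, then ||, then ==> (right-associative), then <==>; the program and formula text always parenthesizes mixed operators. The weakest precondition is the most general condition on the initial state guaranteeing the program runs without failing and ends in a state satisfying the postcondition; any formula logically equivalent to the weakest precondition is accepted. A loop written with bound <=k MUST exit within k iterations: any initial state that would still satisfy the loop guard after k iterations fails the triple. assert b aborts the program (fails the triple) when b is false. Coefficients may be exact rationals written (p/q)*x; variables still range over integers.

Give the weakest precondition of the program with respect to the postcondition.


Working backward. After the program, the postcondition (1/3)*x + (x - 1) < -9 <==> 3*x + b > x - b - 1 must hold; in canonical form it is (4/3)*x < -8 <==> 2*b + 2*x > -1.
Before the loop (bound <=3), unroll the exhaustion recursion (WP_0 = exit-now case; WP_j = one more guarded iteration, up to j = 3):
  WP_0: (!(3*x <= 1)) && ((4/3)*x < -8 <==> 2*b + 2*x > -1)
  WP_1: (3*x <= 1 ==> ((!(3*x <= 1)) && ((4/3)*x < -8 <==> 2*b + 2*x > -1))) && ((!(3*x <= 1)) ==> ((4/3)*x < -8 <==> 2*b + 2*x > -1))
  WP_2: (3*x <= 1 ==> ((3*x <= 1 ==> ((!(3*x <= 1)) && ((4/3)*x < -8 <==> 2*b + 2*x > -1))) && ((!(3*x <= 1)) ==> ((4/3)*x < -8 <==> 2*b + 2*x > -1)))) && ((!(3*x <= 1)) ==> ((4/3)*x < -8 <==> 2*b + 2*x > -1))
  WP_3: (3*x <= 1 ==> ((3*x <= 1 ==> ((3*x <= 1 ==> ((!(3*x <= 1)) && ((4/3)*x < -8 <==> 2*b + 2*x > -1))) && ((!(3*x <= 1)) ==> ((4/3)*x < -8 <==> 2*b + 2*x > -1)))) && ((!(3*x <= 1)) ==> ((4/3)*x < -8 <==> 2*b + 2*x > -1)))) && ((!(3*x <= 1)) ==> ((4/3)*x < -8 <==> 2*b + 2*x > -1))
So before the loop: (3*x <= 1 ==> ((3*x <= 1 ==> ((3*x <= 1 ==> ((!(3*x <= 1)) && ((4/3)*x < -8 <==> 2*b + 2*x > -1))) && ((!(3*x <= 1)) ==> ((4/3)*x < -8 <==> 2*b + 2*x > -1)))) && ((!(3*x <= 1)) ==> ((4/3)*x < -8 <==> 2*b + 2*x > -1)))) && ((!(3*x <= 1)) ==> ((4/3)*x < -8 <==> 2*b + 2*x > -1))
Before skip: (3*x <= 1 ==> ((3*x <= 1 ==> ((3*x <= 1 ==> ((!(3*x <= 1)) && ((4/3)*x < -8 <==> 2*b + 2*x > -1))) && ((!(3*x <= 1)) ==> ((4/3)*x < -8 <==> 2*b + 2*x > -1)))) && ((!(3*x <= 1)) ==> ((4/3)*x < -8 <==> 2*b + 2*x > -1)))) && ((!(3*x <= 1)) ==> ((4/3)*x < -8 <==> 2*b + 2*x > -1))
Then branch requires x > -1 && b + x > -14 && (3*x <= 1 ==> ((3*x <= 1 ==> ((3*x <= 1 ==> ((!(3*x <= 1)) && ((4/3)*x < -8 <==> 2*b + 2*x > -1))) && ((!(3*x <= 1)) ==> ((4/3)*x < -8 <==> 2*b + 2*x > -1)))) && ((!(3*x <= 1)) ==> ((4/3)*x < -8 <==> 2*b + 2*x > -1)))) && ((!(3*x <= 1)) ==> ((4/3)*x < -8 <==> 2*b + 2*x > -1)); else branch requires (3*x <= 1 ==> ((3*x <= 1 ==> ((3*x <= 1 ==> ((!(3*x <= 1)) && ((4/3)*x < -8 <==> 2*b + 2*x > -1))) && ((!(3*x <= 1)) ==> ((4/3)*x < -8 <==> 2*b + 2*x > -1)))) && ((!(3*x <= 1)) ==> ((4/3)*x < -8 <==> 2*b + 2*x > -1)))) && ((!(3*x <= 1)) ==> ((4/3)*x < -8 <==> 2*b + 2*x > -1)).
Before the if: (x <= -6 ==> (x > -1 && b + x > -14 && (3*x <= 1 ==> ((3*x <= 1 ==> ((3*x <= 1 ==> ((!(3*x <= 1)) && ((4/3)*x < -8 <==> 2*b + 2*x > -1))) && ((!(3*x <= 1)) ==> ((4/3)*x < -8 <==> 2*b + 2*x > -1)))) && ((!(3*x <= 1)) ==> ((4/3)*x < -8 <==> 2*b + 2*x > -1)))) && ((!(3*x <= 1)) ==> ((4/3)*x < -8 <==> 2*b + 2*x > -1)))) && ((!(x <= -6)) ==> ((3*x <= 1 ==> ((3*x <= 1 ==> ((3*x <= 1 ==> ((!(3*x <= 1)) && ((4/3)*x < -8 <==> 2*b + 2*x > -1))) && ((!(3*x <= 1)) ==> ((4/3)*x < -8 <==> 2*b + 2*x > -1)))) && ((!(3*x <= 1)) ==> ((4/3)*x < -8 <==> 2*b + 2*x > -1)))) && ((!(3*x <= 1)) ==> ((4/3)*x < -8 <==> 2*b + 2*x > -1))))
Answer: WP = (x <= -6 ==> (x > -1 && b + x > -14 && (3*x <= 1 ==> ((3*x <= 1 ==> ((3*x <= 1 ==> ((!(3*x <= 1)) && ((4/3)*x < -8 <==> 2*b + 2*x > -1))) && ((!(3*x <= 1)) ==> ((4/3)*x < -8 <==> 2*b + 2*x > -1)))) && ((!(3*x <= 1)) ==> ((4/3)*x < -8 <==> 2*b + 2*x > -1)))) && ((!(3*x <= 1)) ==> ((4/3)*x < -8 <==> 2*b + 2*x > -1)))) && ((!(x <= -6)) ==> ((3*x <= 1 ==> ((3*x <= 1 ==> ((3*x <= 1 ==> ((!(3*x <= 1)) && ((4/3)*x < -8 <==> 2*b + 2*x > -1))) && ((!(3*x <= 1)) ==> ((4/3)*x < -8 <==> 2*b + 2*x > -1)))) && ((!(3*x <= 1)) ==> ((4/3)*x < -8 <==> 2*b + 2*x > -1)))) && ((!(3*x <= 1)) ==> ((4/3)*x < -8 <==> 2*b + 2*x > -1))))


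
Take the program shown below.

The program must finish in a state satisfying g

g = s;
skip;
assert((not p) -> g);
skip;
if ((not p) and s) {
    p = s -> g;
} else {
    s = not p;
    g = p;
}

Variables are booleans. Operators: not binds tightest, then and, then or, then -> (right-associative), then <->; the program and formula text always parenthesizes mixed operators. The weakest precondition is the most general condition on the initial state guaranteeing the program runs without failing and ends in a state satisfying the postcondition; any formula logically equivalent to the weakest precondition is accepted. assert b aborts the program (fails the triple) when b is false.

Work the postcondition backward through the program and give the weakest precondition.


Working backward. After the program, g must hold.
Then branch requires g; else branch requires p.
Before the if: (((not p) and s) -> g) and ((not ((not p) and s)) -> p)
Before skip: (((not p) and s) -> g) and ((not ((not p) and s)) -> p)
Before assert (not p) -> g: ((not p) -> g) and (((not p) and s) -> g) and ((not ((not p) and s)) -> p)
Before skip: ((not p) -> g) and (((not p) and s) -> g) and ((not ((not p) and s)) -> p)
Before g := s: ((not p) -> s) and (((not p) and s) -> s) and ((not ((not p) and s)) -> p)
Answer: WP = ((not p) -> s) and (((not p) and s) -> s) and ((not ((not p) and s)) -> p)


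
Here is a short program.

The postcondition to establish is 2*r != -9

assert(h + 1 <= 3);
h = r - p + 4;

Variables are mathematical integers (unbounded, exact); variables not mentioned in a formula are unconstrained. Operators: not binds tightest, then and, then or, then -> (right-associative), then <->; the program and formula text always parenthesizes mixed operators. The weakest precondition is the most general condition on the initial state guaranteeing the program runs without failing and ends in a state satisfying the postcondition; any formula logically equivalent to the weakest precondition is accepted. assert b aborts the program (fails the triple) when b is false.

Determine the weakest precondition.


Working backward. After the program, 2*r != -9 must hold.
Before h := r - p + 4: 2*r != -9
Before assert h + 1 <= 3: h <= 2 and 2*r != -9
Answer: WP = h <= 2 and 2*r != -9
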